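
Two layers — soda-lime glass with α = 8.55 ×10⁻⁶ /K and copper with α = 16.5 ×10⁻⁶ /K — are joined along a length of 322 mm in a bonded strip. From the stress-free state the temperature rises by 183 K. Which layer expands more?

copper

α(soda-lime glass) = 8.55×10⁻⁶/K vs α(copper) = 16.5×10⁻⁶/K.
Higher α expands more for the same ΔT: copper.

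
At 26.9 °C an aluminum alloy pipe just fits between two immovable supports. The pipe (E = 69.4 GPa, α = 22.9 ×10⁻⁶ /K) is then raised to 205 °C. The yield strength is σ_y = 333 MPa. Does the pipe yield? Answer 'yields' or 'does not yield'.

does not yield

ΔT = 178.1 K. Constrained thermal stress σ = E·α·ΔT = 69.40×10³ MPa × 22.9×10⁻⁶ × 178.1 = 283 MPa (compressive).
Compare to σ_y = 333 MPa: σ < σ_y, so it does not yield.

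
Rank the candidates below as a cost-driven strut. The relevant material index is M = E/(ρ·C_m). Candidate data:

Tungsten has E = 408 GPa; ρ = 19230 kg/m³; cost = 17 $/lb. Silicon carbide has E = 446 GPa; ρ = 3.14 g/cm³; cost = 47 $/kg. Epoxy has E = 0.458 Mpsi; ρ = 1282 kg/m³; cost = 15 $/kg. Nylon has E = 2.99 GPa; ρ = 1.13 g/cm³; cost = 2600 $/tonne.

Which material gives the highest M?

silicon carbide

In SI units:
  tungsten: E = 408.0 GPa, ρ = 19230 kg/m³, cost = 37.48 $/kg
  silicon carbide: E = 446.0 GPa, ρ = 3140 kg/m³, cost = 47.00 $/kg
  epoxy: E = 3.158 GPa, ρ = 1282 kg/m³, cost = 15.00 $/kg
  nylon: E = 2.990 GPa, ρ = 1130 kg/m³, cost = 2.600 $/kg
  silicon carbide: M = 3.02 MN·m per $
  nylon: M = 1.02 MN·m per $
  tungsten: M = 0.566 MN·m per $
  epoxy: M = 0.164 MN·m per $
Silicon carbide has the largest M.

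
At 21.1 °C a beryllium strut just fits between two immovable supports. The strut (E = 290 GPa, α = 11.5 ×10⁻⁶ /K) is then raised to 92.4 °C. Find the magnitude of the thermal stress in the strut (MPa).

238 MPa

ΔT = 71.30 K. Constrained thermal stress σ = E·α·ΔT = 290.0×10³ MPa × 11.5×10⁻⁶ × 71.30 = 238 MPa (compressive).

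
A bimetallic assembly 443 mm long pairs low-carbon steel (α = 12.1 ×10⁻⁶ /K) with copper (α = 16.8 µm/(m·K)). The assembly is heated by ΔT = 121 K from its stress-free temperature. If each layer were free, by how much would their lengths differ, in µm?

252 µm

Δα = |12.1 − 16.8|×10⁻⁶/K = 4.70×10⁻⁶/K.
ΔL_mismatch = Δα·L·ΔT = 4.70×10⁻⁶ × 443.0 mm × 121.0 K = 252 µm.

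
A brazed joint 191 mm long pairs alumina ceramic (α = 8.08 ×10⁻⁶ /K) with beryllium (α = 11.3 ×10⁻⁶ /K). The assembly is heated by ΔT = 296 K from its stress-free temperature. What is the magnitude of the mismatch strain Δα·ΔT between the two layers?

Δα = |8.08 − 11.3|×10⁻⁶/K = 3.22×10⁻⁶/K.
Mismatch strain = Δα·ΔT = 3.22×10⁻⁶ × 296.0 = 9.53×10⁻⁴.

9.53×10⁻⁴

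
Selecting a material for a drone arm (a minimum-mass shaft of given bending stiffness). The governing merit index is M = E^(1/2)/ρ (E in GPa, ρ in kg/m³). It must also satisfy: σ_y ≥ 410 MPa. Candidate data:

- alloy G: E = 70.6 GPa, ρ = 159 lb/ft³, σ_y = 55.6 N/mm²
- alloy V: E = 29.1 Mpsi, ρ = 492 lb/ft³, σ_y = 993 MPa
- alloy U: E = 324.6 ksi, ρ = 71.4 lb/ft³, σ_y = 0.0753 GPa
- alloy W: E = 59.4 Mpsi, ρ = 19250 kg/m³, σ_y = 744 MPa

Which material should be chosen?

alloy V

Screen on constraints: σ_y ≥ 410 MPa. Survivors: alloy V, alloy W.
Putting every candidate on a common basis:
  alloy V: E = 200.6 GPa, ρ = 7881 kg/m³
  alloy W: E = 409.5 GPa, ρ = 19250 kg/m³
  alloy V: M = 1.80×10⁻³
  alloy W: M = 1.05×10⁻³
The maximum is for alloy V.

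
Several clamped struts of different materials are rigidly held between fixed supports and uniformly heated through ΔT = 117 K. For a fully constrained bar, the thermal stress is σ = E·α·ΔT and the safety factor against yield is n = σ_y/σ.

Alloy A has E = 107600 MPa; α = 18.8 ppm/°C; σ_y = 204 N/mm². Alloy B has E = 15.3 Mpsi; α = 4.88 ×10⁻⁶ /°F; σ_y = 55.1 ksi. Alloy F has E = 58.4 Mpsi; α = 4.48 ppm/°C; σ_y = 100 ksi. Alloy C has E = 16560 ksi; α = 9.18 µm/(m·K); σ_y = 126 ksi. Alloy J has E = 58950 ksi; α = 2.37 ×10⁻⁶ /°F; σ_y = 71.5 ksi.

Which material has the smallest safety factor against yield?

Converting E to GPa, α to ×10⁻⁶/K, σ_y to MPa, then σ and n for each:
  alloy A: E = 107.6, α = 18.8, σ_y = 204.0 → σ = 237 MPa, n = 0.862
  alloy B: E = 105.5, α = 8.78, σ_y = 379.9 → σ = 108 MPa, n = 3.50
  alloy F: E = 402.7, α = 4.48, σ_y = 689.5 → σ = 211 MPa, n = 3.27
  alloy C: E = 114.2, α = 9.18, σ_y = 868.7 → σ = 123 MPa, n = 7.08
  alloy J: E = 406.4, α = 4.27, σ_y = 493.0 → σ = 203 MPa, n = 2.43
Alloy A has the lowest safety factor, n = 0.862.

alloy A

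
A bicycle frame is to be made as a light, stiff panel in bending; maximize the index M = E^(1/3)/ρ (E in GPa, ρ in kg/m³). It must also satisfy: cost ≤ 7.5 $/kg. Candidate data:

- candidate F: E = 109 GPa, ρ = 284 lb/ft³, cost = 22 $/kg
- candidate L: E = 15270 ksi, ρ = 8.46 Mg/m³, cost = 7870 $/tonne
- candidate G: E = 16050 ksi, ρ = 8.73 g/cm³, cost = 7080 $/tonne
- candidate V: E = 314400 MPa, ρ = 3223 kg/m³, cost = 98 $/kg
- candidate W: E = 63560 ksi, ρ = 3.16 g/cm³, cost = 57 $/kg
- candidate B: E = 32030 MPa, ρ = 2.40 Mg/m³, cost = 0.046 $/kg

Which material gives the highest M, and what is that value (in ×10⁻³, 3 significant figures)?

candidate B, M = 1.32×10⁻³

Screen on constraints: cost ≤ 7.5 $/kg. Survivors: candidate G, candidate B.
In SI units:
  candidate G: E = 110.7 GPa, ρ = 8730 kg/m³
  candidate B: E = 32.03 GPa, ρ = 2400 kg/m³
  candidate B: M = 1.32×10⁻³
  candidate G: M = 0.550×10⁻³
The maximum is for candidate B.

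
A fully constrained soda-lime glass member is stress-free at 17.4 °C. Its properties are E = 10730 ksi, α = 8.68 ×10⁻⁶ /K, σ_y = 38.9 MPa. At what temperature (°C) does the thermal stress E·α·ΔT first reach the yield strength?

78.0 °C

E = 10730 ksi = 73.98 GPa.
E·α·ΔT = 38.90 MPa ⇒ ΔT = 38.90 / (73.98×10³ × 8.68×10⁻⁶) = 60.58 K.
T = 17.4 + 60.58 = 77.98 °C.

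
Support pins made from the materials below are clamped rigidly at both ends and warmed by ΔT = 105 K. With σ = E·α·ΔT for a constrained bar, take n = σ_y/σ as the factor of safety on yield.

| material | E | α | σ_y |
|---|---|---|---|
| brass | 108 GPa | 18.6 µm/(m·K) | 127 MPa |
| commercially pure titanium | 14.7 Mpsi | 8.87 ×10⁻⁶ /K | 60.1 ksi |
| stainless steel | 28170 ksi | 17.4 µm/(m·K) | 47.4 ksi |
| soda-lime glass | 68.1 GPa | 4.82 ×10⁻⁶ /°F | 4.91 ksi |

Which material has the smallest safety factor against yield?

Converting E to GPa, α to ×10⁻⁶/K, σ_y to MPa, then σ and n for each:
  brass: E = 108.0, α = 18.6, σ_y = 127.0 → σ = 211 MPa, n = 0.602
  commercially pure titanium: E = 101.4, α = 8.87, σ_y = 414.4 → σ = 94.4 MPa, n = 4.39
  stainless steel: E = 194.2, α = 17.4, σ_y = 326.8 → σ = 355 MPa, n = 0.921
  soda-lime glass: E = 68.10, α = 8.68, σ_y = 33.85 → σ = 62.0 MPa, n = 0.546
Smallest n: soda-lime glass with n = 0.546.

soda-lime glass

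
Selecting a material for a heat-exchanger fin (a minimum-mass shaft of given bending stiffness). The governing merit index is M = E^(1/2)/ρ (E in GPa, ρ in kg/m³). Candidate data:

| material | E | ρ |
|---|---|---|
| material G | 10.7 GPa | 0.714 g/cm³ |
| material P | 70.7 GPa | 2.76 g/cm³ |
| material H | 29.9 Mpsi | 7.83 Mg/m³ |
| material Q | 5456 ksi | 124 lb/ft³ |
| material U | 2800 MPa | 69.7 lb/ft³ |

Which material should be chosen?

Putting every candidate on a common basis:
  material G: E = 10.70 GPa, ρ = 714.0 kg/m³
  material P: E = 70.70 GPa, ρ = 2760 kg/m³
  material H: E = 206.2 GPa, ρ = 7830 kg/m³
  material Q: E = 37.62 GPa, ρ = 1986 kg/m³
  material U: E = 2.800 GPa, ρ = 1116 kg/m³
  material G: M = 4.58×10⁻³
  material Q: M = 3.09×10⁻³
  material P: M = 3.05×10⁻³
  material H: M = 1.83×10⁻³
  material U: M = 1.50×10⁻³
Highest index: material G.

material G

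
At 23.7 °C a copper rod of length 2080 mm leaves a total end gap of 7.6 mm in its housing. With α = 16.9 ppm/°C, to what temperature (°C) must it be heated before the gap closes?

α·L₀·ΔT = 7.6 mm ⇒ ΔT = 7.6 / (16.9×10⁻⁶ × 2080.0) = 216.2 K.
T = 23.7 + 216.2 = 239.9 °C.

240 °C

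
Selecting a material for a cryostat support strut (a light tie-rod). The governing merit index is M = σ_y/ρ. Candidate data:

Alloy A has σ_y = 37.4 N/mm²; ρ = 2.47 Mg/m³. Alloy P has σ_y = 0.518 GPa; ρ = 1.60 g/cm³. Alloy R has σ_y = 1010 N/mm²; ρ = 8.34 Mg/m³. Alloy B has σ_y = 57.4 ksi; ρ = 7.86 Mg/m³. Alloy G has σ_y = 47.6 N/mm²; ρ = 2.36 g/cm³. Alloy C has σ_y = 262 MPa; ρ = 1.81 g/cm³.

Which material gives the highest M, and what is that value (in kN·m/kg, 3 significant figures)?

Normalizing units and computing the index:
  alloy A: σ_y = 37.40 MPa, ρ = 2470 kg/m³
  alloy P: σ_y = 518.0 MPa, ρ = 1600 kg/m³
  alloy R: σ_y = 1010 MPa, ρ = 8340 kg/m³
  alloy B: σ_y = 395.8 MPa, ρ = 7860 kg/m³
  alloy G: σ_y = 47.60 MPa, ρ = 2360 kg/m³
  alloy C: σ_y = 262.0 MPa, ρ = 1810 kg/m³
  alloy P: M = 324 kN·m/kg
  alloy C: M = 145 kN·m/kg
  alloy R: M = 121 kN·m/kg
  alloy B: M = 50.4 kN·m/kg
  alloy G: M = 20.2 kN·m/kg
  alloy A: M = 15.1 kN·m/kg
Alloy P has the largest M.

alloy P, M = 324 kN·m/kg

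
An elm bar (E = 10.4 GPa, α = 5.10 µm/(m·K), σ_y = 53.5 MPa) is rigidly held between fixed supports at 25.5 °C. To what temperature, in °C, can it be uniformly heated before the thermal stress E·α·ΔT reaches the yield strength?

E·α·ΔT = 53.50 MPa ⇒ ΔT = 53.50 / (10.40×10³ × 5.10×10⁻⁶) = 1009 K.
T = 25.5 + 1009 = 1034 °C.

1030 °C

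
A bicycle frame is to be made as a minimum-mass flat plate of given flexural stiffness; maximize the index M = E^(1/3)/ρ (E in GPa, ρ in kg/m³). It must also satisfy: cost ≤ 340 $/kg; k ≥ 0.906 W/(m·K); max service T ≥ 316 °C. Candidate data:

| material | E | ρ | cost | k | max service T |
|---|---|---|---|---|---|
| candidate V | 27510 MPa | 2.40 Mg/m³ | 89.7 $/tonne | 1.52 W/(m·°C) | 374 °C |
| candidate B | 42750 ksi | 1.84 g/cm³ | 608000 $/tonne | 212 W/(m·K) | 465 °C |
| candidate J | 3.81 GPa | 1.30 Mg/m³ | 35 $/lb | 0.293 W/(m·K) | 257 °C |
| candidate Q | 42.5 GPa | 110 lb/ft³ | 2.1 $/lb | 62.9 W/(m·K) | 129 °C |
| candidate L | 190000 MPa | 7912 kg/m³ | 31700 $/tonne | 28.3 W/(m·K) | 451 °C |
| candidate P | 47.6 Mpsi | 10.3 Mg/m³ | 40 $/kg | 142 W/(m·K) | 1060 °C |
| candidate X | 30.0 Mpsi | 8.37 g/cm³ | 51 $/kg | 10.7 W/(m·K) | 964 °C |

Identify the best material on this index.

candidate V

Screen on constraints: cost ≤ 340 $/kg; k ≥ 0.906 W/(m·K); max service T ≥ 316 °C. Survivors: candidate V, candidate L, candidate P, candidate X.
Normalizing units and computing the index:
  candidate V: E = 27.51 GPa, ρ = 2400 kg/m³
  candidate L: E = 190.0 GPa, ρ = 7912 kg/m³
  candidate P: E = 328.2 GPa, ρ = 10300 kg/m³
  candidate X: E = 206.8 GPa, ρ = 8370 kg/m³
  candidate V: M = 1.26×10⁻³
  candidate L: M = 0.727×10⁻³
  candidate X: M = 0.707×10⁻³
  candidate P: M = 0.670×10⁻³
Candidate V has the largest M.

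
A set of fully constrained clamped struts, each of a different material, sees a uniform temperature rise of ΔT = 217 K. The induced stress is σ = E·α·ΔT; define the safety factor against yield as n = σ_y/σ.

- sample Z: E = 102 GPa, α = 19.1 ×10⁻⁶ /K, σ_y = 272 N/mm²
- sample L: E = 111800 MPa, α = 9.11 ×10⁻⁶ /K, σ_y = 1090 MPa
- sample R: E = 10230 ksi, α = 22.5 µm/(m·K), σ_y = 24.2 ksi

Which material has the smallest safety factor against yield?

sample R

With everything in SI (GPa, ×10⁻⁶/K, MPa):
  sample Z: E = 102.0, α = 19.1, σ_y = 272.0 → σ = 423 MPa, n = 0.643
  sample L: E = 111.8, α = 9.11, σ_y = 1090 → σ = 221 MPa, n = 4.93
  sample R: E = 70.53, α = 22.5, σ_y = 166.9 → σ = 344 MPa, n = 0.485
Smallest n: sample R with n = 0.485.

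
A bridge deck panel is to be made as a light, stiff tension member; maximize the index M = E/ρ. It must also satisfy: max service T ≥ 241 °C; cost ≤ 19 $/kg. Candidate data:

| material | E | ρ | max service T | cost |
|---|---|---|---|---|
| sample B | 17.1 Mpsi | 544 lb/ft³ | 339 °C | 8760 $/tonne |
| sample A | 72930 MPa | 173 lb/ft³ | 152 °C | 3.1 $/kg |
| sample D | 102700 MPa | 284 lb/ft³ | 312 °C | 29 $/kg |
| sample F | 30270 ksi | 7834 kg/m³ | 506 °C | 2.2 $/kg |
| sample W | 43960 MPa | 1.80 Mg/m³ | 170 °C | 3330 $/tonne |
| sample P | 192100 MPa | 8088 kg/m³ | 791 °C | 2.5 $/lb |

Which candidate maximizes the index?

Screen on constraints: max service T ≥ 241 °C; cost ≤ 19 $/kg. Survivors: sample B, sample F, sample P.
Putting every candidate on a common basis:
  sample B: E = 117.9 GPa, ρ = 8714 kg/m³
  sample F: E = 208.7 GPa, ρ = 7834 kg/m³
  sample P: E = 192.1 GPa, ρ = 8088 kg/m³
  sample F: M = 26.6 MN·m/kg
  sample P: M = 23.8 MN·m/kg
  sample B: M = 13.5 MN·m/kg
Sample F has the largest M.

sample F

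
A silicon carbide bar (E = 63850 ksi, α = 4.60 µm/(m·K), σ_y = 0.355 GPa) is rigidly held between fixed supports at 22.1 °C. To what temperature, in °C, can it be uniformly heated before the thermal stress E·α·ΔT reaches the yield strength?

197 °C

E = 63850 ksi = 440.2 GPa.
σ_y = 0.355 GPa = 355.0 MPa.
E·α·ΔT = 355.0 MPa ⇒ ΔT = 355.0 / (440.2×10³ × 4.60×10⁻⁶) = 175.3 K.
T = 22.1 + 175.3 = 197.4 °C.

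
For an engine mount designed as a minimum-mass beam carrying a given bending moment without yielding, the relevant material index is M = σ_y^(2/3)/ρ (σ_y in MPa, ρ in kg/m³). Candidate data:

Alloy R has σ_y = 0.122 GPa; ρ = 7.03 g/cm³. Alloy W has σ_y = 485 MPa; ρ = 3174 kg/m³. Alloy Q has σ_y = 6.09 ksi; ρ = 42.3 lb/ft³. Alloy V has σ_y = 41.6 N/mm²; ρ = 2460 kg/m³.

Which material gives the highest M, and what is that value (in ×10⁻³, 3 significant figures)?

alloy W, M = 19.4×10⁻³

In SI units:
  alloy R: σ_y = 122.0 MPa, ρ = 7030 kg/m³
  alloy W: σ_y = 485.0 MPa, ρ = 3174 kg/m³
  alloy Q: σ_y = 41.99 MPa, ρ = 677.6 kg/m³
  alloy V: σ_y = 41.60 MPa, ρ = 2460 kg/m³
  alloy W: M = 19.4×10⁻³
  alloy Q: M = 17.8×10⁻³
  alloy V: M = 4.88×10⁻³
  alloy R: M = 3.50×10⁻³
Highest index: alloy W.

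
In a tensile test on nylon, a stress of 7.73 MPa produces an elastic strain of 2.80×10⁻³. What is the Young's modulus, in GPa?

E = σ/ε = 7.73 MPa / 2.80×10⁻³ = 2761 MPa = 2.76 GPa.

2.76 GPa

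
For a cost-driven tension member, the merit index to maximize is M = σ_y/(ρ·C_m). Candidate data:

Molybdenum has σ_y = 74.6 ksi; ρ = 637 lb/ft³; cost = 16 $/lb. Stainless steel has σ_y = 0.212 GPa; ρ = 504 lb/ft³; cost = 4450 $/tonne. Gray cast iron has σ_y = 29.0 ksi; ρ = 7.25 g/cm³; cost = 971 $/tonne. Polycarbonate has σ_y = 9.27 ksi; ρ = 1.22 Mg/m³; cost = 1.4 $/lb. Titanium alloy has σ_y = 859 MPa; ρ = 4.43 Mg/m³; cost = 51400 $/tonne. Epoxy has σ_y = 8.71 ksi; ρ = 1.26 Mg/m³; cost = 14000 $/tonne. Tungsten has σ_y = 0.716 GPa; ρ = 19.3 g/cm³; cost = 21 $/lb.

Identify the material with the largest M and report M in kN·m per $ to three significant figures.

After converting to SI:
  molybdenum: σ_y = 514.3 MPa, ρ = 10200 kg/m³, cost = 35.27 $/kg
  stainless steel: σ_y = 212.0 MPa, ρ = 8073 kg/m³, cost = 4.450 $/kg
  gray cast iron: σ_y = 199.9 MPa, ρ = 7250 kg/m³, cost = 0.9710 $/kg
  polycarbonate: σ_y = 63.91 MPa, ρ = 1220 kg/m³, cost = 3.086 $/kg
  titanium alloy: σ_y = 859.0 MPa, ρ = 4430 kg/m³, cost = 51.40 $/kg
  epoxy: σ_y = 60.05 MPa, ρ = 1260 kg/m³, cost = 14.00 $/kg
  tungsten: σ_y = 716.0 MPa, ρ = 19300 kg/m³, cost = 46.30 $/kg
  gray cast iron: M = 28.4 kN·m per $
  polycarbonate: M = 17.0 kN·m per $
  stainless steel: M = 5.90 kN·m per $
  titanium alloy: M = 3.77 kN·m per $
  epoxy: M = 3.40 kN·m per $
  molybdenum: M = 1.43 kN·m per $
  tungsten: M = 0.801 kN·m per $
Gray cast iron ranks first.

gray cast iron, M = 28.4 kN·m per $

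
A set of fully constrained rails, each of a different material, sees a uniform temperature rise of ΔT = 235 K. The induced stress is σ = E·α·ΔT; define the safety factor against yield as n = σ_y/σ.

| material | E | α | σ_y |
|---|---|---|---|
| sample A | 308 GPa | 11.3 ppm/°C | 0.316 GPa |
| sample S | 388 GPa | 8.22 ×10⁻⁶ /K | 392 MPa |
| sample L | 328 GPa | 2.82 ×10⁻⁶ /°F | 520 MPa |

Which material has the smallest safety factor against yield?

Per material, after unit conversion:
  sample A: E = 308.0, α = 11.3, σ_y = 316.0 → σ = 818 MPa, n = 0.386
  sample S: E = 388.0, α = 8.22, σ_y = 392.0 → σ = 749 MPa, n = 0.523
  sample L: E = 328.0, α = 5.08, σ_y = 520.0 → σ = 391 MPa, n = 1.33
Smallest n: sample A with n = 0.386.

sample A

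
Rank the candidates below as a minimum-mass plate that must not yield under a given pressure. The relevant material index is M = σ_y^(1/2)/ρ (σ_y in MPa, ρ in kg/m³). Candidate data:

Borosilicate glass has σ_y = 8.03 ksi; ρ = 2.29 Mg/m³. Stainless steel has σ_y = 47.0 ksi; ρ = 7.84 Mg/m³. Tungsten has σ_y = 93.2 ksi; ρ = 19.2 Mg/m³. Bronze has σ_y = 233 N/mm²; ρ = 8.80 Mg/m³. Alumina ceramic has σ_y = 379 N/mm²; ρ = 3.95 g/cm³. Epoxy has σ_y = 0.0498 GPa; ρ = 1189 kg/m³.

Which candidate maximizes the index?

After converting to SI:
  borosilicate glass: σ_y = 55.36 MPa, ρ = 2290 kg/m³
  stainless steel: σ_y = 324.1 MPa, ρ = 7840 kg/m³
  tungsten: σ_y = 642.6 MPa, ρ = 19200 kg/m³
  bronze: σ_y = 233.0 MPa, ρ = 8800 kg/m³
  alumina ceramic: σ_y = 379.0 MPa, ρ = 3950 kg/m³
  epoxy: σ_y = 49.80 MPa, ρ = 1189 kg/m³
  epoxy: M = 5.94×10⁻³
  alumina ceramic: M = 4.93×10⁻³
  borosilicate glass: M = 3.25×10⁻³
  stainless steel: M = 2.30×10⁻³
  bronze: M = 1.73×10⁻³
  tungsten: M = 1.32×10⁻³
Epoxy ranks first.

epoxy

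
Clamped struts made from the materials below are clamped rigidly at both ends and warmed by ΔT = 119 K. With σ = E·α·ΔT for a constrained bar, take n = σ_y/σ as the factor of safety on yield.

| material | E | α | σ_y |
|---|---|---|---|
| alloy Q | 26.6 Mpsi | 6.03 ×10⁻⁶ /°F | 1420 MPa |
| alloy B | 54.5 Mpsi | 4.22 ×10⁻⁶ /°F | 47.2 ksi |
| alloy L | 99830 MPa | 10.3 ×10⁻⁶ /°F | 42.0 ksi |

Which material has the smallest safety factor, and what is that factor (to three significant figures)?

alloy B, n = 0.958

Per material, after unit conversion:
  alloy Q: E = 183.4, α = 10.9, σ_y = 1420 → σ = 237 MPa, n = 5.99
  alloy B: E = 375.8, α = 7.60, σ_y = 325.4 → σ = 340 MPa, n = 0.958
  alloy L: E = 99.83, α = 18.5, σ_y = 289.6 → σ = 220 MPa, n = 1.31
The minimum is alloy B at n = 0.958.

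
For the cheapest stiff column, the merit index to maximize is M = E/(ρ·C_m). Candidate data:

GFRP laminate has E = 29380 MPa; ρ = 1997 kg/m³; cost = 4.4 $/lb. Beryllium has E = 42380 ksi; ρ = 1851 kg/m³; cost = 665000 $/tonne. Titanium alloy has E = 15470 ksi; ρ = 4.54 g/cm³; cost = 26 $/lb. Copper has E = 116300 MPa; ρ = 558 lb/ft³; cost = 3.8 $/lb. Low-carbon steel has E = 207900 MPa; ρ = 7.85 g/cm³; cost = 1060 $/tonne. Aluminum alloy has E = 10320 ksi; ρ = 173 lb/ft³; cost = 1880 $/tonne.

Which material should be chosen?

In SI units:
  GFRP laminate: E = 29.38 GPa, ρ = 1997 kg/m³, cost = 9.700 $/kg
  beryllium: E = 292.2 GPa, ρ = 1851 kg/m³, cost = 665.0 $/kg
  titanium alloy: E = 106.7 GPa, ρ = 4540 kg/m³, cost = 57.32 $/kg
  copper: E = 116.3 GPa, ρ = 8938 kg/m³, cost = 8.377 $/kg
  low-carbon steel: E = 207.9 GPa, ρ = 7850 kg/m³, cost = 1.060 $/kg
  aluminum alloy: E = 71.15 GPa, ρ = 2771 kg/m³, cost = 1.880 $/kg
  low-carbon steel: M = 25.0 MN·m per $
  aluminum alloy: M = 13.7 MN·m per $
  copper: M = 1.55 MN·m per $
  GFRP laminate: M = 1.52 MN·m per $
  titanium alloy: M = 0.410 MN·m per $
  beryllium: M = 0.237 MN·m per $
Highest index: low-carbon steel.

low-carbon steel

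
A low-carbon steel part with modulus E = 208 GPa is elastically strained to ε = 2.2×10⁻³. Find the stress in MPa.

σ = E·ε = 208000 MPa × 2.2×10⁻³ = 458 MPa.

458 MPa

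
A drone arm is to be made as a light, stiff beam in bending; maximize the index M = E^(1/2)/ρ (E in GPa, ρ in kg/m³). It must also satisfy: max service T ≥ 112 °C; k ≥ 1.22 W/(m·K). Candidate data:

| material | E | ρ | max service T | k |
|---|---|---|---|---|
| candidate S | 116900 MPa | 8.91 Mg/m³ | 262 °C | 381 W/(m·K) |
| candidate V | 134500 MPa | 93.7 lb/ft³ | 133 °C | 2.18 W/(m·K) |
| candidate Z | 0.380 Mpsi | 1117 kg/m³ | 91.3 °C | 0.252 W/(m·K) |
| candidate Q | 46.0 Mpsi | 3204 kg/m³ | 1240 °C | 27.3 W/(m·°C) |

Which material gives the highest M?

Screen on constraints: max service T ≥ 112 °C; k ≥ 1.22 W/(m·K). Survivors: candidate S, candidate V, candidate Q.
Normalizing units and computing the index:
  candidate S: E = 116.9 GPa, ρ = 8910 kg/m³
  candidate V: E = 134.5 GPa, ρ = 1501 kg/m³
  candidate Q: E = 317.2 GPa, ρ = 3204 kg/m³
  candidate V: M = 7.73×10⁻³
  candidate Q: M = 5.56×10⁻³
  candidate S: M = 1.21×10⁻³
Candidate V ranks first.

candidate V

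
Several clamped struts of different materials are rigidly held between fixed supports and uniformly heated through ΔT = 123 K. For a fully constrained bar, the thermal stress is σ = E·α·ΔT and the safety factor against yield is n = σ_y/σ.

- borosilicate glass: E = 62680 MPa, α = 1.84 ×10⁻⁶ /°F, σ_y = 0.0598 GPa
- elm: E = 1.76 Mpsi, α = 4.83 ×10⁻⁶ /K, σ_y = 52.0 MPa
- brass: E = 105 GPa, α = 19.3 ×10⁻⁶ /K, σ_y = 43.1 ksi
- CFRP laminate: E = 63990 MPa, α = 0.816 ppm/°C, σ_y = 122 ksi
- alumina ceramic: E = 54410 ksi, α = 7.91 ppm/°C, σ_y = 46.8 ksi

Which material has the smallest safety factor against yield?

Per material, after unit conversion:
  borosilicate glass: E = 62.68, α = 3.31, σ_y = 59.80 → σ = 25.5 MPa, n = 2.34
  elm: E = 12.13, α = 4.83, σ_y = 52.00 → σ = 7.21 MPa, n = 7.21
  brass: E = 105.0, α = 19.3, σ_y = 297.2 → σ = 249 MPa, n = 1.19
  CFRP laminate: E = 63.99, α = 0.816, σ_y = 841.2 → σ = 6.42 MPa, n = 131
  alumina ceramic: E = 375.1, α = 7.91, σ_y = 322.7 → σ = 365 MPa, n = 0.884
Smallest n: alumina ceramic with n = 0.884.

alumina ceramic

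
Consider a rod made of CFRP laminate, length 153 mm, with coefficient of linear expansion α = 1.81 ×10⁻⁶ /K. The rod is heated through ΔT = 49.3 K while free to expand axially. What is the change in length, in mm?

0.0137 mm

ΔL = α·L₀·ΔT = 1.81×10⁻⁶ × 153 mm × 49.30 K = 0.0137 mm.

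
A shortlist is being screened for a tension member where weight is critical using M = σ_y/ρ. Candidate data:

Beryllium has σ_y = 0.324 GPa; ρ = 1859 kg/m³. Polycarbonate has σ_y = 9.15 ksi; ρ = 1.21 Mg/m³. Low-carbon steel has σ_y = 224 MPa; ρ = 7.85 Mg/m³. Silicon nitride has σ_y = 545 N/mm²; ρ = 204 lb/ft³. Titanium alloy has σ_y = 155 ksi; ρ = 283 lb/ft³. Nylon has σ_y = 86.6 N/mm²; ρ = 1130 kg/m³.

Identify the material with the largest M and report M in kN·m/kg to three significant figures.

Putting every candidate on a common basis:
  beryllium: σ_y = 324.0 MPa, ρ = 1859 kg/m³
  polycarbonate: σ_y = 63.09 MPa, ρ = 1210 kg/m³
  low-carbon steel: σ_y = 224.0 MPa, ρ = 7850 kg/m³
  silicon nitride: σ_y = 545.0 MPa, ρ = 3268 kg/m³
  titanium alloy: σ_y = 1069 MPa, ρ = 4533 kg/m³
  nylon: σ_y = 86.60 MPa, ρ = 1130 kg/m³
  titanium alloy: M = 236 kN·m/kg
  beryllium: M = 174 kN·m/kg
  silicon nitride: M = 167 kN·m/kg
  nylon: M = 76.6 kN·m/kg
  polycarbonate: M = 52.1 kN·m/kg
  low-carbon steel: M = 28.5 kN·m/kg
The maximum is for titanium alloy.

titanium alloy, M = 236 kN·m/kg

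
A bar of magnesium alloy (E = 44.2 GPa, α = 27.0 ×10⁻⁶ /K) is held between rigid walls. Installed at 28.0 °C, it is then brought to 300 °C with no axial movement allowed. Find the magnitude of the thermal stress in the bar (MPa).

ΔT = 272.0 K. Constrained thermal stress σ = E·α·ΔT = 44.20×10³ MPa × 27.0×10⁻⁶ × 272.0 = 325 MPa (compressive).

325 MPa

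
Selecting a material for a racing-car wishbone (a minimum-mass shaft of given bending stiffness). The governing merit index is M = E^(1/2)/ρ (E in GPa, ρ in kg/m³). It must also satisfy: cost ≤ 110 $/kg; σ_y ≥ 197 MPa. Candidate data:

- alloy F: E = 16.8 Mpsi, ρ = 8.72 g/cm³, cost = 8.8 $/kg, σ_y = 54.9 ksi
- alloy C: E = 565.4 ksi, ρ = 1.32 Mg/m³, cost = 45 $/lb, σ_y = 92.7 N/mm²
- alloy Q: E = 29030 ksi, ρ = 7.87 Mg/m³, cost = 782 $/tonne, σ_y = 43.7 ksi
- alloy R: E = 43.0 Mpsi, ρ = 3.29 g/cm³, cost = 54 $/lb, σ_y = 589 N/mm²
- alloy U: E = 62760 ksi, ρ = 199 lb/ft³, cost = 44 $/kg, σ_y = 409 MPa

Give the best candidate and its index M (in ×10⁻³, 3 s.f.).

alloy U, M = 6.53×10⁻³

Screen on constraints: cost ≤ 110 $/kg; σ_y ≥ 197 MPa. Survivors: alloy F, alloy Q, alloy U.
After converting to SI:
  alloy F: E = 115.8 GPa, ρ = 8720 kg/m³
  alloy Q: E = 200.2 GPa, ρ = 7870 kg/m³
  alloy U: E = 432.7 GPa, ρ = 3188 kg/m³
  alloy U: M = 6.53×10⁻³
  alloy Q: M = 1.80×10⁻³
  alloy F: M = 1.23×10⁻³
Alloy U ranks first.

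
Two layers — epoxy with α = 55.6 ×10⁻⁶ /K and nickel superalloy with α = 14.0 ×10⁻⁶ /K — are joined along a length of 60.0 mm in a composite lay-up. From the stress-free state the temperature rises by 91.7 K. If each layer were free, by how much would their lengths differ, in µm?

Δα = |55.6 − 14.0|×10⁻⁶/K = 41.6×10⁻⁶/K.
ΔL_mismatch = Δα·L·ΔT = 41.6×10⁻⁶ × 60.0 mm × 91.7 K = 229 µm.

229 µm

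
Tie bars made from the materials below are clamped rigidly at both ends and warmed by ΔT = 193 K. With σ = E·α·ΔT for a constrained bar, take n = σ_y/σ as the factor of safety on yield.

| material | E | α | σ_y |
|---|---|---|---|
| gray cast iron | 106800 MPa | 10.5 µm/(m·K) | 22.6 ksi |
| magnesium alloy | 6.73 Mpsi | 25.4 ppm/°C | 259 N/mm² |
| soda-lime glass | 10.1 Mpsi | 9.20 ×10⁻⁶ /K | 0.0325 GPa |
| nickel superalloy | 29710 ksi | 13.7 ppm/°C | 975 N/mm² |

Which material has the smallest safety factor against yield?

In consistent units (E in GPa, α in ×10⁻⁶/K, σ_y in MPa):
  gray cast iron: E = 106.8, α = 10.5, σ_y = 155.8 → σ = 216 MPa, n = 0.720
  magnesium alloy: E = 46.40, α = 25.4, σ_y = 259.0 → σ = 227 MPa, n = 1.14
  soda-lime glass: E = 69.64, α = 9.20, σ_y = 32.50 → σ = 124 MPa, n = 0.263
  nickel superalloy: E = 204.8, α = 13.7, σ_y = 975.0 → σ = 542 MPa, n = 1.80
The minimum is soda-lime glass at n = 0.263.

soda-lime glass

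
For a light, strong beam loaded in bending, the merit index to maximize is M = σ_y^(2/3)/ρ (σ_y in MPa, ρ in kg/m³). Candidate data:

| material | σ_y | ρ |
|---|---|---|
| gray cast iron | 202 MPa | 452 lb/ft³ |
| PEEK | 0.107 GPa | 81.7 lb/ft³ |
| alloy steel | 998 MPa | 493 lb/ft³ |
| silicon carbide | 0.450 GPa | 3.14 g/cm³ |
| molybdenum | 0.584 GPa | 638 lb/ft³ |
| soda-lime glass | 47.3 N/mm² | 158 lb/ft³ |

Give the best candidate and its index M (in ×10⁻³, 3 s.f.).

In SI units:
  gray cast iron: σ_y = 202.0 MPa, ρ = 7240 kg/m³
  PEEK: σ_y = 107.0 MPa, ρ = 1309 kg/m³
  alloy steel: σ_y = 998.0 MPa, ρ = 7897 kg/m³
  silicon carbide: σ_y = 450.0 MPa, ρ = 3140 kg/m³
  molybdenum: σ_y = 584.0 MPa, ρ = 10220 kg/m³
  soda-lime glass: σ_y = 47.30 MPa, ρ = 2531 kg/m³
  silicon carbide: M = 18.7×10⁻³
  PEEK: M = 17.2×10⁻³
  alloy steel: M = 12.6×10⁻³
  molybdenum: M = 6.84×10⁻³
  soda-lime glass: M = 5.17×10⁻³
  gray cast iron: M = 4.75×10⁻³
Highest index: silicon carbide.

silicon carbide, M = 18.7×10⁻³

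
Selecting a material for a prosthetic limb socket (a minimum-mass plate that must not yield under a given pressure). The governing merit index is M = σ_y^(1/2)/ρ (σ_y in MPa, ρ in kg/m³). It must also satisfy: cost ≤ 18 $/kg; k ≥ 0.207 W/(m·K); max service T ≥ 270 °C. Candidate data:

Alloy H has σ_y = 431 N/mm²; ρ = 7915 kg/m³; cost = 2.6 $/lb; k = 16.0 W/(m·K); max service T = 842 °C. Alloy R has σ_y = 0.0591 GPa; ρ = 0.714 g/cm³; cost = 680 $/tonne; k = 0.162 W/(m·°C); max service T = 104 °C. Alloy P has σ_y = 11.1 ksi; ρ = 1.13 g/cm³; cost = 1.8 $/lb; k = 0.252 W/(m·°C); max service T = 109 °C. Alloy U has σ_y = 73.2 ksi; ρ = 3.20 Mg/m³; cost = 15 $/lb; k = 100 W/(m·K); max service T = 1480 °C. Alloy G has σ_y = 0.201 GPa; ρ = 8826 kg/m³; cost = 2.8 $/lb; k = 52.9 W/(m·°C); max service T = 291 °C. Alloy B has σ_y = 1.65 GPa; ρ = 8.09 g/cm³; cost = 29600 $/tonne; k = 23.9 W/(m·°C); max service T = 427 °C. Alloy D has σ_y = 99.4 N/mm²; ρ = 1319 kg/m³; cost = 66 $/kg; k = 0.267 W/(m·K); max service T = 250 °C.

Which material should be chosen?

alloy H

Screen on constraints: cost ≤ 18 $/kg; k ≥ 0.207 W/(m·K); max service T ≥ 270 °C. Survivors: alloy H, alloy G.
Normalizing units and computing the index:
  alloy H: σ_y = 431.0 MPa, ρ = 7915 kg/m³
  alloy G: σ_y = 201.0 MPa, ρ = 8826 kg/m³
  alloy H: M = 2.62×10⁻³
  alloy G: M = 1.61×10⁻³
Highest index: alloy H.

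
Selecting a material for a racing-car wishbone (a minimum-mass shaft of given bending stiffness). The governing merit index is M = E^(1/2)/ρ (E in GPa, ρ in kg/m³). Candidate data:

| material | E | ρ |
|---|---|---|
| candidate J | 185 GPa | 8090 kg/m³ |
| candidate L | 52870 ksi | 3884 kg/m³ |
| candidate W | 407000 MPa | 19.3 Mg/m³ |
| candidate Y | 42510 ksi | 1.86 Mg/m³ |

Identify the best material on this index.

candidate Y

Convert each candidate to consistent units, then evaluate M:
  candidate J: E = 185.0 GPa, ρ = 8090 kg/m³
  candidate L: E = 364.5 GPa, ρ = 3884 kg/m³
  candidate W: E = 407.0 GPa, ρ = 19300 kg/m³
  candidate Y: E = 293.1 GPa, ρ = 1860 kg/m³
  candidate Y: M = 9.20×10⁻³
  candidate L: M = 4.92×10⁻³
  candidate J: M = 1.68×10⁻³
  candidate W: M = 1.05×10⁻³
The maximum is for candidate Y.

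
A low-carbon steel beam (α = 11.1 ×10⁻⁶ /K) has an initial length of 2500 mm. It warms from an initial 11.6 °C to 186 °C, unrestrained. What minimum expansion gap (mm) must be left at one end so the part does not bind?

ΔT = 186 − 11.6 = 174.4 K.
ΔL = α·L₀·ΔT = 11.1×10⁻⁶ × 2500 mm × 174.4 K = 4.84 mm.

4.84 mm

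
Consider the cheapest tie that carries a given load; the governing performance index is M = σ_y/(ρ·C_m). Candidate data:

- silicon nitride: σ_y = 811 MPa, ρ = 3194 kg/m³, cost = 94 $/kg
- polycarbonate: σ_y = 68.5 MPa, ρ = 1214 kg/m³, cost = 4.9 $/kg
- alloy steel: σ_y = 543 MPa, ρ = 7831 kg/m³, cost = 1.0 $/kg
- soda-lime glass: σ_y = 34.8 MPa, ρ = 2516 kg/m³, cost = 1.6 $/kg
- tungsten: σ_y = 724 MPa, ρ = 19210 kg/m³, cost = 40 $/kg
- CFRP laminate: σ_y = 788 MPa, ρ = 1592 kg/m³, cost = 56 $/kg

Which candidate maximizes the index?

alloy steel

Evaluate M for each candidate:
  alloy steel: M = 69.3 kN·m per $
  polycarbonate: M = 11.5 kN·m per $
  CFRP laminate: M = 8.84 kN·m per $
  soda-lime glass: M = 8.64 kN·m per $
  silicon nitride: M = 2.70 kN·m per $
  tungsten: M = 0.942 kN·m per $
Highest index: alloy steel.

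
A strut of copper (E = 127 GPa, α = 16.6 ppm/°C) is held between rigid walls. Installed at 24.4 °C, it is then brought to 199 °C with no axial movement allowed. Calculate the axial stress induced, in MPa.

ΔT = 174.6 K. Constrained thermal stress σ = E·α·ΔT = 127.0×10³ MPa × 16.6×10⁻⁶ × 174.6 = 368 MPa (compressive).

368 MPa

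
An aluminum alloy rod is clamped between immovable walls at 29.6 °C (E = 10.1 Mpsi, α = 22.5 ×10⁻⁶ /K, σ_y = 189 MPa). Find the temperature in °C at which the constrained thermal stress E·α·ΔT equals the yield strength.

E = 10.1 Mpsi = 69.64 GPa.
E·α·ΔT = 189.0 MPa ⇒ ΔT = 189.0 / (69.64×10³ × 22.5×10⁻⁶) = 120.6 K.
T = 29.6 + 120.6 = 150.2 °C.

150 °C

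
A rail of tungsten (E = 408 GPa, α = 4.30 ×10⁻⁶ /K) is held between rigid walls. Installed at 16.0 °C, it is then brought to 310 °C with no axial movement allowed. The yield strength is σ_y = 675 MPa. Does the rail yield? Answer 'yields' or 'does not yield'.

does not yield

ΔT = 294.0 K. Constrained thermal stress σ = E·α·ΔT = 408.0×10³ MPa × 4.30×10⁻⁶ × 294.0 = 516 MPa (compressive).
Compare to σ_y = 675 MPa: σ < σ_y, so it does not yield.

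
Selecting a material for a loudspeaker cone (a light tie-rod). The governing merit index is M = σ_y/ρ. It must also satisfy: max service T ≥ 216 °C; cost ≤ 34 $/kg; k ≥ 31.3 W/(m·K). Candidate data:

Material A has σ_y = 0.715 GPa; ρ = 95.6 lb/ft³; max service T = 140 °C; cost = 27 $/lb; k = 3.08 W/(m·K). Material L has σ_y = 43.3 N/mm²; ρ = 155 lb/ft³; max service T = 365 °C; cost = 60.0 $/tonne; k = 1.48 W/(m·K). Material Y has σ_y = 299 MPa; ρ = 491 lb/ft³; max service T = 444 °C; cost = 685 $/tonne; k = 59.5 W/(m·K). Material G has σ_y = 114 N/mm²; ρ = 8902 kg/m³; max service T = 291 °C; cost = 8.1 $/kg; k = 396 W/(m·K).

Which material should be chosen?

Screen on constraints: max service T ≥ 216 °C; cost ≤ 34 $/kg; k ≥ 31.3 W/(m·K). Survivors: material Y, material G.
After converting to SI:
  material Y: σ_y = 299.0 MPa, ρ = 7865 kg/m³
  material G: σ_y = 114.0 MPa, ρ = 8902 kg/m³
  material Y: M = 38.0 kN·m/kg
  material G: M = 12.8 kN·m/kg
Highest index: material Y.

material Y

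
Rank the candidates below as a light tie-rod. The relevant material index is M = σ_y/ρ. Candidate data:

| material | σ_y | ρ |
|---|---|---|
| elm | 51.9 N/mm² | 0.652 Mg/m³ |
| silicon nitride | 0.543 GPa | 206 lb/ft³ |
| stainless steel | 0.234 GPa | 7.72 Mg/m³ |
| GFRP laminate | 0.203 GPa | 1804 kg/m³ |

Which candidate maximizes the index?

After converting to SI:
  elm: σ_y = 51.90 MPa, ρ = 652.0 kg/m³
  silicon nitride: σ_y = 543.0 MPa, ρ = 3300 kg/m³
  stainless steel: σ_y = 234.0 MPa, ρ = 7720 kg/m³
  GFRP laminate: σ_y = 203.0 MPa, ρ = 1804 kg/m³
  silicon nitride: M = 165 kN·m/kg
  GFRP laminate: M = 113 kN·m/kg
  elm: M = 79.6 kN·m/kg
  stainless steel: M = 30.3 kN·m/kg
Silicon nitride has the largest M.

silicon nitride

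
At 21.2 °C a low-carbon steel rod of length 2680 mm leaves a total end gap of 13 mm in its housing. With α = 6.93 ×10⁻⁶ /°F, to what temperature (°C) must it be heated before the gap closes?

α = 6.93×10⁻⁶/°F × 9/5 = 12.5×10⁻⁶/K.
α·L₀·ΔT = 13.0 mm ⇒ ΔT = 13.0 / (12.5×10⁻⁶ × 2680.0) = 388.9 K.
T = 21.2 + 388.9 = 410.1 °C.

410 °C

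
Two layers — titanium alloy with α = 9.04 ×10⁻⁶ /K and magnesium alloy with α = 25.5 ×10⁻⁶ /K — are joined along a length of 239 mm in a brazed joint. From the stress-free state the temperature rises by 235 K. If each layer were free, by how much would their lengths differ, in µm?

924 µm

Δα = |9.04 − 25.5|×10⁻⁶/K = 16.5×10⁻⁶/K.
ΔL_mismatch = Δα·L·ΔT = 16.5×10⁻⁶ × 239.0 mm × 235.0 K = 924 µm.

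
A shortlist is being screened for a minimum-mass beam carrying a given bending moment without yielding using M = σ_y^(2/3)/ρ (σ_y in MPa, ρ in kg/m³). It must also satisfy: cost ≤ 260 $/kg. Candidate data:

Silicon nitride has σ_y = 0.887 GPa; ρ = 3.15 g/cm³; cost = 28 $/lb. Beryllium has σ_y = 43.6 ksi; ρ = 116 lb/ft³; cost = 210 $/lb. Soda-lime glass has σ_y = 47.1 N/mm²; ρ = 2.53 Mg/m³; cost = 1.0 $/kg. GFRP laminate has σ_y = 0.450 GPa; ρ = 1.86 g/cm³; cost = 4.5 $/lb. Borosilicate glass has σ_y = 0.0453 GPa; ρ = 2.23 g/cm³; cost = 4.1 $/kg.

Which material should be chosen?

GFRP laminate

Screen on constraints: cost ≤ 260 $/kg. Survivors: silicon nitride, soda-lime glass, GFRP laminate, borosilicate glass.
In SI units:
  silicon nitride: σ_y = 887.0 MPa, ρ = 3150 kg/m³
  soda-lime glass: σ_y = 47.10 MPa, ρ = 2530 kg/m³
  GFRP laminate: σ_y = 450.0 MPa, ρ = 1860 kg/m³
  borosilicate glass: σ_y = 45.30 MPa, ρ = 2230 kg/m³
  GFRP laminate: M = 31.6×10⁻³
  silicon nitride: M = 29.3×10⁻³
  borosilicate glass: M = 5.70×10⁻³
  soda-lime glass: M = 5.15×10⁻³
GFRP laminate ranks first.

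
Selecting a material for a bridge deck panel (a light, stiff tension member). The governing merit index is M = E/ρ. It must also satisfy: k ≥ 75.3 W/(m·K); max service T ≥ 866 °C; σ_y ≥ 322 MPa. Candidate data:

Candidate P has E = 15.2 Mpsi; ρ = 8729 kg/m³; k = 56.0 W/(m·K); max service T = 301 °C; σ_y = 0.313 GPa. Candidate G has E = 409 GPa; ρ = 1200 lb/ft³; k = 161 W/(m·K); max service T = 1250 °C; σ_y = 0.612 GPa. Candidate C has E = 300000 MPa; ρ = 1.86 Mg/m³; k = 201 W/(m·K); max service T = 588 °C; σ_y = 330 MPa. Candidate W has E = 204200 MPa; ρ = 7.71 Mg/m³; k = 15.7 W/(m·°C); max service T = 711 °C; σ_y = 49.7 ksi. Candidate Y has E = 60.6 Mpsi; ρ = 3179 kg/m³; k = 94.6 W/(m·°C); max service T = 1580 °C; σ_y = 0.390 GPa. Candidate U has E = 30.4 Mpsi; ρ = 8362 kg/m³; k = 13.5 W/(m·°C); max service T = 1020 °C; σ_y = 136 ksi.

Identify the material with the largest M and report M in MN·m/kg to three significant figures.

candidate Y, M = 131 MN·m/kg

Screen on constraints: k ≥ 75.3 W/(m·K); max service T ≥ 866 °C; σ_y ≥ 322 MPa. Survivors: candidate G, candidate Y.
After converting to SI:
  candidate G: E = 409.0 GPa, ρ = 19220 kg/m³
  candidate Y: E = 417.8 GPa, ρ = 3179 kg/m³
  candidate Y: M = 131 MN·m/kg
  candidate G: M = 21.3 MN·m/kg
Candidate Y ranks first.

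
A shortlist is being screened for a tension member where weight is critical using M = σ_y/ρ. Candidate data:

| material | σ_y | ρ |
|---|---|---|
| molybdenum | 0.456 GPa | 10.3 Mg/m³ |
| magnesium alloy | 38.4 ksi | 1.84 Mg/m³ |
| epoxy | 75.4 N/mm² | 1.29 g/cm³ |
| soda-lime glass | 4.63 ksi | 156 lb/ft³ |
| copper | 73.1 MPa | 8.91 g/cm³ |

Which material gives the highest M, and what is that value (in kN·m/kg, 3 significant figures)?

magnesium alloy, M = 144 kN·m/kg

Normalizing units and computing the index:
  molybdenum: σ_y = 456.0 MPa, ρ = 10300 kg/m³
  magnesium alloy: σ_y = 264.8 MPa, ρ = 1840 kg/m³
  epoxy: σ_y = 75.40 MPa, ρ = 1290 kg/m³
  soda-lime glass: σ_y = 31.92 MPa, ρ = 2499 kg/m³
  copper: σ_y = 73.10 MPa, ρ = 8910 kg/m³
  magnesium alloy: M = 144 kN·m/kg
  epoxy: M = 58.4 kN·m/kg
  molybdenum: M = 44.3 kN·m/kg
  soda-lime glass: M = 12.8 kN·m/kg
  copper: M = 8.20 kN·m/kg
The maximum is for magnesium alloy.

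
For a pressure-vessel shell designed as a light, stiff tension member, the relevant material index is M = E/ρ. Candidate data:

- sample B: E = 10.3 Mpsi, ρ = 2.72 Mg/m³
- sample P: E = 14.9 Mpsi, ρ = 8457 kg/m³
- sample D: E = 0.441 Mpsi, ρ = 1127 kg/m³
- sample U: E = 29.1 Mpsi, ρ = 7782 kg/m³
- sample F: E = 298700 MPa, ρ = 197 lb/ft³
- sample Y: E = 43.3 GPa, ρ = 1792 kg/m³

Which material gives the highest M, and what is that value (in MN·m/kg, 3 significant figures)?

In SI units:
  sample B: E = 71.02 GPa, ρ = 2720 kg/m³
  sample P: E = 102.7 GPa, ρ = 8457 kg/m³
  sample D: E = 3.041 GPa, ρ = 1127 kg/m³
  sample U: E = 200.6 GPa, ρ = 7782 kg/m³
  sample F: E = 298.7 GPa, ρ = 3156 kg/m³
  sample Y: E = 43.30 GPa, ρ = 1792 kg/m³
  sample F: M = 94.7 MN·m/kg
  sample B: M = 26.1 MN·m/kg
  sample U: M = 25.8 MN·m/kg
  sample Y: M = 24.2 MN·m/kg
  sample P: M = 12.1 MN·m/kg
  sample D: M = 2.70 MN·m/kg
The maximum is for sample F.

sample F, M = 94.7 MN·m/kg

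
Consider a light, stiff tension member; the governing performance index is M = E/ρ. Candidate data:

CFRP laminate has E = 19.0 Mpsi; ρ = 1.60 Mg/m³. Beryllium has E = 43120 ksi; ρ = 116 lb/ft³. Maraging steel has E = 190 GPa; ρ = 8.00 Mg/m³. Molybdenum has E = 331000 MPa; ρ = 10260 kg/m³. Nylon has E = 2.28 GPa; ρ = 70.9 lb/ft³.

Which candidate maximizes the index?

beryllium

After converting to SI:
  CFRP laminate: E = 131.0 GPa, ρ = 1600 kg/m³
  beryllium: E = 297.3 GPa, ρ = 1858 kg/m³
  maraging steel: E = 190.0 GPa, ρ = 8000 kg/m³
  molybdenum: E = 331.0 GPa, ρ = 10260 kg/m³
  nylon: E = 2.280 GPa, ρ = 1136 kg/m³
  beryllium: M = 160 MN·m/kg
  CFRP laminate: M = 81.9 MN·m/kg
  molybdenum: M = 32.3 MN·m/kg
  maraging steel: M = 23.8 MN·m/kg
  nylon: M = 2.01 MN·m/kg
The maximum is for beryllium.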